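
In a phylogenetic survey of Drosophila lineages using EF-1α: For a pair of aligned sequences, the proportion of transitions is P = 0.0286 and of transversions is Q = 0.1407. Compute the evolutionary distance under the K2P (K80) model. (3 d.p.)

Under the Kimura two-parameter model, d = −½ ln(1 − 2P − Q) − ¼ ln(1 − 2Q).
1 − 2P − Q = 0.8021, giving −½ ln(0.8021) = 0.110261.
1 − 2Q = 0.7186, giving −¼ ln(0.7186) = 0.082613.
d = 0.110261 + 0.082613 = 0.192874.

0.193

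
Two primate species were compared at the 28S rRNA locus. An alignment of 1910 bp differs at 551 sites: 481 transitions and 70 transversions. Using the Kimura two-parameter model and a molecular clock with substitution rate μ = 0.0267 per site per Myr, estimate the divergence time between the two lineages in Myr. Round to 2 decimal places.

7.63

P = 481/1910 ≈ 0.251832 and Q = 70/1910 ≈ 0.036649.
Under the Kimura two-parameter model, d = −½ ln(1 − 2P − Q) − ¼ ln(1 − 2Q).
1 − 2P − Q = 0.459687, giving −½ ln(0.459687) = 0.388605.
1 − 2Q = 0.926702, giving −¼ ln(0.926702) = 0.019031.
d = 0.388605 + 0.019031 = 0.407636.
Under a molecular clock d = 2μt, so t = d/(2μ) = 0.407636 / (2 × 0.0267) = 7.63 Myr.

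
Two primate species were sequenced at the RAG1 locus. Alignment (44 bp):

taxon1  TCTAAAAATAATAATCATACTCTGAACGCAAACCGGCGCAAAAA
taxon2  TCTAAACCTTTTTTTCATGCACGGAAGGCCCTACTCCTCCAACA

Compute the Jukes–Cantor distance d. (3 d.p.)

The sequences differ at 19 of 44 sites, so p = 19/44 ≈ 0.431818.
d = −(3/4) ln(1 − 4p/3) = −0.75 ln(1 − 0.575757) = −0.75 ln(0.424243)
  = −0.75 × (-0.857449) = 0.643087 substitutions/site.

0.643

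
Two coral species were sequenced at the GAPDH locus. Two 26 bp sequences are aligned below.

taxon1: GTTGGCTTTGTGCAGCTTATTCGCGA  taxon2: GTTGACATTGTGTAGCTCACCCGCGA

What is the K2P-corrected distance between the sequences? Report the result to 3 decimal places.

0.295

Of 26 sites, 5 differences are transitions and 1 are transversions, so P = 5/26 ≈ 0.192308 and Q = 1/26 ≈ 0.038462.
Under the Kimura two-parameter model, d = −½ ln(1 − 2P − Q) − ¼ ln(1 − 2Q).
1 − 2P − Q = 0.576922, giving −½ ln(0.576922) = 0.275024.
1 − 2Q = 0.923076, giving −¼ ln(0.923076) = 0.020011.
d = 0.275024 + 0.020011 = 0.295035.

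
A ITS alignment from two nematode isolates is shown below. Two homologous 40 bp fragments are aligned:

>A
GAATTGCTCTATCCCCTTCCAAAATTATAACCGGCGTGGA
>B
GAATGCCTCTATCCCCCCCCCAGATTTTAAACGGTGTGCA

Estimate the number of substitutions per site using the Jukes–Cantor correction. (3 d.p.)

The sequences differ at 10 of 40 sites (5, 6, 17, 18, 21, 23, 27, 31, 35, 39), so p = 10/40 = 0.25.
d = −(3/4) ln(1 − 4p/3) = −0.75 ln(1 − 0.333333) = −0.75 ln(0.666667)
  = −0.75 × (-0.405465) = 0.304099 substitutions/site.

0.304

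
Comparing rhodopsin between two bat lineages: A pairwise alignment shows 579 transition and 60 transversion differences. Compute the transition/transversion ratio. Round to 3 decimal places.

R = 579/60 = 9.650.

9.650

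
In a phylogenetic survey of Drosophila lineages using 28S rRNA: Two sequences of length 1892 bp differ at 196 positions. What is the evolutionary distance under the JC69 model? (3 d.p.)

p = 196/1892 ≈ 0.103594.
d = −(3/4) ln(1 − 4p/3) = −0.75 ln(1 − 0.138125) = −0.75 ln(0.861875)
  = −0.75 × (-0.148645) = 0.111484 substitutions/site.

0.111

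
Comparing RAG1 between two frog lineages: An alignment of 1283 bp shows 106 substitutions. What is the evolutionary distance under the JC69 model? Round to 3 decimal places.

p = 106/1283 ≈ 0.082619.
d = −(3/4) ln(1 − 4p/3) = −0.75 ln(1 − 0.110159) = −0.75 ln(0.889841)
  = −0.75 × (-0.116712) = 0.087534 substitutions/site.

0.088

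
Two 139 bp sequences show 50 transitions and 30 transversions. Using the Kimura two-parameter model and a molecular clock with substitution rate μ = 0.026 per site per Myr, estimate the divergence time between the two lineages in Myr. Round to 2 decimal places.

P = 50/139 ≈ 0.359712 and Q = 30/139 ≈ 0.215827.
Under the Kimura two-parameter model, d = −½ ln(1 − 2P − Q) − ¼ ln(1 − 2Q).
1 − 2P − Q = 0.064749, giving −½ ln(0.064749) = 1.368619.
1 − 2Q = 0.568346, giving −¼ ln(0.568346) = 0.141256.
d = 1.368619 + 0.141256 = 1.509875.
Under a molecular clock d = 2μt, so t = d/(2μ) = 1.509875 / (2 × 0.026) = 29.04 Myr.

29.04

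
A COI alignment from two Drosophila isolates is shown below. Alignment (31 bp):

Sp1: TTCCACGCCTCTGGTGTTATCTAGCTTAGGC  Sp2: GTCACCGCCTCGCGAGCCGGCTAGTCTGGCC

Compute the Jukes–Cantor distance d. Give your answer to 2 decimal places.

The sequences differ at 14 of 31 sites, so p = 14/31 ≈ 0.451613.
d = −(3/4) ln(1 − 4p/3) = −0.75 ln(1 − 0.602151) = −0.75 ln(0.397849)
  = −0.75 × (-0.921683) = 0.691262 substitutions/site.

0.69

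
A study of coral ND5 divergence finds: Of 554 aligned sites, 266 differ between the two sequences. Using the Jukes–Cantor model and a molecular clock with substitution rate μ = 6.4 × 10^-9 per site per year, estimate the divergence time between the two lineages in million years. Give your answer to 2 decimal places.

p = 266/554 ≈ 0.480144.
d = −(3/4) ln(1 − 4p/3) = −0.75 ln(1 − 0.640192) = −0.75 ln(0.359808)
  = −0.75 × (-1.022185) = 0.766639 substitutions/site.
Under a molecular clock d = 2μt, so t = d/(2μ) = 0.766639 / (2 × 6.4 × 10^-9) = 59.89 million years.

59.89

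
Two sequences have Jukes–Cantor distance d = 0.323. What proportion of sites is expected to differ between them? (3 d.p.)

p = (3/4)(1 − e^(−4d/3)) = 0.75 × (1 − e^(-0.430667)) = 0.75 × (1 − 0.650075) = 0.262444.

0.262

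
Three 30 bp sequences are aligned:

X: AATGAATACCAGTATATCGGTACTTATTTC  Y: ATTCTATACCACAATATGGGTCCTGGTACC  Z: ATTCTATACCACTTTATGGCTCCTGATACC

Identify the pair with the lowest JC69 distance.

X–Y: 11/30 differ, p = 0.367, d = 0.503.
X–Z: 11/30 differ, p = 0.367, d = 0.503.
Y–Z: 4/30 differ, p = 0.133, d = 0.147.
The smallest distance is between Y and Z.

Y and Z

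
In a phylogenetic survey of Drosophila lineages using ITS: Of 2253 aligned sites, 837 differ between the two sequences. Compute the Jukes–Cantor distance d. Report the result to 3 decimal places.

0.513

p = 837/2253 ≈ 0.371505.
d = −(3/4) ln(1 − 4p/3) = −0.75 ln(1 − 0.49534) = −0.75 ln(0.50466)
  = −0.75 × (-0.683870) = 0.512903 substitutions/site.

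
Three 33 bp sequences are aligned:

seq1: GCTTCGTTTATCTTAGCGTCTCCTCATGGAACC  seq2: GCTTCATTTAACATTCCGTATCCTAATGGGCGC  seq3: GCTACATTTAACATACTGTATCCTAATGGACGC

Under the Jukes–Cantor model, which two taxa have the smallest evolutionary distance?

seq2 and seq3

seq1–seq2: 10/33 differ, p = 0.303, d = 0.388.
seq1–seq3: 10/33 differ, p = 0.303, d = 0.388.
seq2–seq3: 4/33 differ, p = 0.121, d = 0.132.
The smallest distance is between seq2 and seq3.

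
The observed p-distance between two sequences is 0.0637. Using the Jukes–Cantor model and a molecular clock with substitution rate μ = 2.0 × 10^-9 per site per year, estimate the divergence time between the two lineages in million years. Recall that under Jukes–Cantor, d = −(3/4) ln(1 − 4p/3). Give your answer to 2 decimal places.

d = −(3/4) ln(1 − 4p/3) = −0.75 ln(1 − 0.084933) = −0.75 ln(0.915067)
  = −0.75 × (-0.088758) = 0.066569 substitutions/site.
Under a molecular clock d = 2μt, so t = d/(2μ) = 0.066569 / (2 × 2.0 × 10^-9) = 16.64 million years.

16.64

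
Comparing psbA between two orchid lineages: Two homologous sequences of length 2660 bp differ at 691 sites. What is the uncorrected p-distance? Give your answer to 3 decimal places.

0.260

p = 691/2660 = 0.259774… ≈ 0.260 (to 3 d.p.).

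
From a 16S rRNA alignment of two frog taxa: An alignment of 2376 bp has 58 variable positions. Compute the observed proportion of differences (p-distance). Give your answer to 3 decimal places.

0.024

p = 58/2376 = 0.024410… ≈ 0.024 (to 3 d.p.).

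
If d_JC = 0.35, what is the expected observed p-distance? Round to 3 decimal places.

0.280

p = (3/4)(1 − e^(−4d/3)) = 0.75 × (1 − e^(-0.466667)) = 0.75 × (1 − 0.627089) = 0.279683.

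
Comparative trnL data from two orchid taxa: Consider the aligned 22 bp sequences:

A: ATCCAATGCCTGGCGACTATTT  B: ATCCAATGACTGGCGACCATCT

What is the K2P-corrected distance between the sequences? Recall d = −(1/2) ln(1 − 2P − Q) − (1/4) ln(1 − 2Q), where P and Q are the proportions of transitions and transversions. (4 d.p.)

Of 22 sites, 2 differences are transitions and 1 are transversions, so P = 2/22 ≈ 0.090909 and Q = 1/22 ≈ 0.045455.
Under the Kimura two-parameter model, d = −½ ln(1 − 2P − Q) − ¼ ln(1 − 2Q).
1 − 2P − Q = 0.772727, giving −½ ln(0.772727) = 0.128915.
1 − 2Q = 0.90909, giving −¼ ln(0.90909) = 0.023828.
d = 0.128915 + 0.023828 = 0.152743.

0.1527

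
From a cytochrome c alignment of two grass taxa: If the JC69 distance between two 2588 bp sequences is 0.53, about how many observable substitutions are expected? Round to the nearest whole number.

984

Invert JC69: p = (3/4)(1 − e^(−4d/3)) = 0.75 × (1 − e^(-0.706667)) = 0.75 × (1 − 0.493286) = 0.380036.
Expected differing sites = pL ≈ 0.380036 × 2588 = 983.533168 ≈ 984.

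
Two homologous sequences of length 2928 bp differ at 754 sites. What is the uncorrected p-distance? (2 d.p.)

0.26

p = 754/2928 = 0.257513… ≈ 0.26 (to 2 d.p.).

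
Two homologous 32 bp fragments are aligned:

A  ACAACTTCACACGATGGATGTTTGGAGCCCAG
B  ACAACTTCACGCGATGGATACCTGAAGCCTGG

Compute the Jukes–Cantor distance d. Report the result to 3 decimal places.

0.259

The sequences differ at 7 of 32 sites (11, 20, 21, 22, 25, 30, 31), so p = 7/32 = 0.21875.
d = −(3/4) ln(1 − 4p/3) = −0.75 ln(1 − 0.291667) = −0.75 ln(0.708333)
  = −0.75 × (-0.344841) = 0.258631 substitutions/site.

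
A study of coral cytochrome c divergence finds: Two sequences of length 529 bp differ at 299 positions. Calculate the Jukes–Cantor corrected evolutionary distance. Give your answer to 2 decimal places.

p = 299/529 ≈ 0.565217.
d = −(3/4) ln(1 − 4p/3) = −0.75 ln(1 − 0.753623) = −0.75 ln(0.246377)
  = −0.75 × (-1.400892) = 1.050669 substitutions/site.

1.05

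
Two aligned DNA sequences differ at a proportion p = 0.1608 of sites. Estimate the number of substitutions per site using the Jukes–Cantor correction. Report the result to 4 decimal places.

0.1810

d = −(3/4) ln(1 − 4p/3) = −0.75 ln(1 − 0.2144) = −0.75 ln(0.7856)
  = −0.75 × (-0.241308) = 0.180981 substitutions/site.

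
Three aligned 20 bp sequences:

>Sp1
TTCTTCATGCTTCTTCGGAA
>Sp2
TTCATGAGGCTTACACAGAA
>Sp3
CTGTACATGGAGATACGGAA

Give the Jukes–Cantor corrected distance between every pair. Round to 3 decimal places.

d(Sp1,Sp2) = 0.471, d(Sp1,Sp3) = 0.572, d(Sp2,Sp3) = 0.991

Sp1–Sp2: 7/20 sites differ → p = 0.35, d = −0.75 ln(1 − 0.466667) = 0.471457 ≈ 0.471.
Sp1–Sp3: 8/20 sites differ → p = 0.4, d = −0.75 ln(1 − 0.533333) = 0.571605 ≈ 0.572.
Sp2–Sp3: 11/20 sites differ → p = 0.55, d = −0.75 ln(1 − 0.733333) = 0.991316 ≈ 0.991.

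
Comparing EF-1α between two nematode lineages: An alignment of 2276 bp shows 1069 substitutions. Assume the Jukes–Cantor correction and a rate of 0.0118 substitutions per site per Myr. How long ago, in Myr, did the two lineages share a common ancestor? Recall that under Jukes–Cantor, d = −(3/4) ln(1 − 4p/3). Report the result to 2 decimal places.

31.28

p = 1069/2276 ≈ 0.469684.
d = −(3/4) ln(1 − 4p/3) = −0.75 ln(1 − 0.626245) = −0.75 ln(0.373755)
  = −0.75 × (-0.984155) = 0.738116 substitutions/site.
Under a molecular clock d = 2μt, so t = d/(2μ) = 0.738116 / (2 × 0.0118) = 31.28 Myr.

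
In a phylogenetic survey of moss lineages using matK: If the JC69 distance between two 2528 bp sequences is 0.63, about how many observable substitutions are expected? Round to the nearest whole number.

1077

Invert JC69: p = (3/4)(1 − e^(−4d/3)) = 0.75 × (1 − e^(-0.84)) = 0.75 × (1 − 0.431711) = 0.426217.
Expected differing sites = pL ≈ 0.426217 × 2528 = 1077.476576 ≈ 1077.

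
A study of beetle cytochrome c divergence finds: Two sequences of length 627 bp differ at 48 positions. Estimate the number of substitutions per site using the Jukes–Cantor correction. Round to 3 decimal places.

0.081

p = 48/627 ≈ 0.076555.
d = −(3/4) ln(1 − 4p/3) = −0.75 ln(1 − 0.102073) = −0.75 ln(0.897927)
  = −0.75 × (-0.107667) = 0.080750 substitutions/site.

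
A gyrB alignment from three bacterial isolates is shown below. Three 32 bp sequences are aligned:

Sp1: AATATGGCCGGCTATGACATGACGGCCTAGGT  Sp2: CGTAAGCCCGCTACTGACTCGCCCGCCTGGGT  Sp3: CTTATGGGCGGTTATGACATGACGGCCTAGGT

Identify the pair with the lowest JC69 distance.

Sp1–Sp2: 13/32 differ, p = 0.406, d = 0.585.
Sp1–Sp3: 4/32 differ, p = 0.125, d = 0.137.
Sp2–Sp3: 12/32 differ, p = 0.375, d = 0.520.
The smallest distance is between Sp1 and Sp3.

Sp1 and Sp3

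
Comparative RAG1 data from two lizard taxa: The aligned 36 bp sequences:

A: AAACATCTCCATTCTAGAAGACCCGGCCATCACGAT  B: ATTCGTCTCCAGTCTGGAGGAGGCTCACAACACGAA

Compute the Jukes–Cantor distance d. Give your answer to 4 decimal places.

0.4926

The sequences differ at 13 of 36 sites, so p = 13/36 ≈ 0.361111.
d = −(3/4) ln(1 − 4p/3) = −0.75 ln(1 − 0.481481) = −0.75 ln(0.518519)
  = −0.75 × (-0.656779) = 0.492584 substitutions/site.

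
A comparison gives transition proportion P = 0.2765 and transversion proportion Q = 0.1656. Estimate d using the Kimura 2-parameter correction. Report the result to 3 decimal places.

0.735

Under the Kimura two-parameter model, d = −½ ln(1 − 2P − Q) − ¼ ln(1 − 2Q).
1 − 2P − Q = 0.2814, giving −½ ln(0.2814) = 0.633989.
1 − 2Q = 0.6688, giving −¼ ln(0.6688) = 0.100568.
d = 0.633989 + 0.100568 = 0.734557.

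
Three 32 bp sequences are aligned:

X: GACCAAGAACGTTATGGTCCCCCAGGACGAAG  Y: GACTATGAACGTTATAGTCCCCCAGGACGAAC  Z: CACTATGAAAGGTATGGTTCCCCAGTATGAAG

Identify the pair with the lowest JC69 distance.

X and Y

X–Y: 4/32 differ, p = 0.125, d = 0.137.
X–Z: 8/32 differ, p = 0.250, d = 0.304.
Y–Z: 8/32 differ, p = 0.250, d = 0.304.
The smallest distance is between X and Y.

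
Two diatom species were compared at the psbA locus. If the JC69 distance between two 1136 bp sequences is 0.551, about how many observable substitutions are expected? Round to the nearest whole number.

443

Invert JC69: p = (3/4)(1 − e^(−4d/3)) = 0.75 × (1 − e^(-0.734667)) = 0.75 × (1 − 0.479665) = 0.390251.
Expected differing sites = pL ≈ 0.390251 × 1136 = 443.325136 ≈ 443.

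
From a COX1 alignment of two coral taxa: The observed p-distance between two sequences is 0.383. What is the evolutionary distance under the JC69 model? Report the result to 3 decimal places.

d = −(3/4) ln(1 − 4p/3) = −0.75 ln(1 − 0.510667) = −0.75 ln(0.489333)
  = −0.75 × (-0.714712) = 0.536034 substitutions/site.

0.536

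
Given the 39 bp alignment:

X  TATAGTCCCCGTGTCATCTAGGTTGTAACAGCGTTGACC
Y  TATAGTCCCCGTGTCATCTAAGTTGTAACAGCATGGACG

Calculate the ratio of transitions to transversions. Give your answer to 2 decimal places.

Transitions are A↔G and C↔T; transversions are all other mismatches.
Transitions: 2. Transversions: 2.
R = 2/2 = 1.00.

1.00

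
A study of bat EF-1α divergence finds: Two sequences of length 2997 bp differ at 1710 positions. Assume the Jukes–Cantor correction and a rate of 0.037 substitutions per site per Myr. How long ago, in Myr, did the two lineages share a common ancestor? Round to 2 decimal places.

14.50

p = 1710/2997 ≈ 0.570571.
d = −(3/4) ln(1 − 4p/3) = −0.75 ln(1 − 0.760761) = −0.75 ln(0.239239)
  = −0.75 × (-1.430292) = 1.072719 substitutions/site.
Under a molecular clock d = 2μt, so t = d/(2μ) = 1.072719 / (2 × 0.037) = 14.50 Myr.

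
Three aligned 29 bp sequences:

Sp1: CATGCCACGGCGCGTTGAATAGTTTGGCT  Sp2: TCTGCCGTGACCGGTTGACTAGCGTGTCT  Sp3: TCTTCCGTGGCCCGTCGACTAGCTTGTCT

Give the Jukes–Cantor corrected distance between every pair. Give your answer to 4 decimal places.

Sp1–Sp2: 11/29 sites differ → p ≈ 0.37931, d = −0.75 ln(1 − 0.505747) = 0.528531 ≈ 0.5285.
Sp1–Sp3: 10/29 sites differ → p ≈ 0.344828, d = −0.75 ln(1 − 0.459771) = 0.461822 ≈ 0.4618.
Sp2–Sp3: 5/29 sites differ → p ≈ 0.172414, d = −0.75 ln(1 − 0.229885) = 0.195912 ≈ 0.1959.

d(Sp1,Sp2) = 0.5285, d(Sp1,Sp3) = 0.4618, d(Sp2,Sp3) = 0.1959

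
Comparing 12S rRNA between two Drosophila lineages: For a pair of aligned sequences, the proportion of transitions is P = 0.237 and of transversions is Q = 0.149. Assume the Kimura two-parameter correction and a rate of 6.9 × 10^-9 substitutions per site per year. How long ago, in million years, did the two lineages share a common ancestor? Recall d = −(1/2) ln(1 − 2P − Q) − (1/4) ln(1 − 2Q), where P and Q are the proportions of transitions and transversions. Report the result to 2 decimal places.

41.75

Under the Kimura two-parameter model, d = −½ ln(1 − 2P − Q) − ¼ ln(1 − 2Q).
1 − 2P − Q = 0.377, giving −½ ln(0.377) = 0.487755.
1 − 2Q = 0.702, giving −¼ ln(0.702) = 0.088455.
d = 0.487755 + 0.088455 = 0.576210.
Under a molecular clock d = 2μt, so t = d/(2μ) = 0.576210 / (2 × 6.9 × 10^-9) = 41.75 million years.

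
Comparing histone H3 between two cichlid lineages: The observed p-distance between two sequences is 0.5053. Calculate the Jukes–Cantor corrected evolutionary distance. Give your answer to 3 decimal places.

0.840

d = −(3/4) ln(1 − 4p/3) = −0.75 ln(1 − 0.673733) = −0.75 ln(0.326267)
  = −0.75 × (-1.120039) = 0.840029 substitutions/site.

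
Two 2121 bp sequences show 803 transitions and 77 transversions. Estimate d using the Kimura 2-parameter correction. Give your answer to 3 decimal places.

P = 803/2121 ≈ 0.378595 and Q = 77/2121 ≈ 0.036304.
Under the Kimura two-parameter model, d = −½ ln(1 − 2P − Q) − ¼ ln(1 − 2Q).
1 − 2P − Q = 0.206506, giving −½ ln(0.206506) = 0.788713.
1 − 2Q = 0.927392, giving −¼ ln(0.927392) = 0.018845.
d = 0.788713 + 0.018845 = 0.807558.

0.808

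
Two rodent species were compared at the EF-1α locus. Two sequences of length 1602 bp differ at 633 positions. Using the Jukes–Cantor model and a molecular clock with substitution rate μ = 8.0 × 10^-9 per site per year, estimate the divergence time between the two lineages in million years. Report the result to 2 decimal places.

35.08

p = 633/1602 ≈ 0.395131.
d = −(3/4) ln(1 − 4p/3) = −0.75 ln(1 − 0.526841) = −0.75 ln(0.473159)
  = −0.75 × (-0.748324) = 0.561243 substitutions/site.
Under a molecular clock d = 2μt, so t = d/(2μ) = 0.561243 / (2 × 8.0 × 10^-9) = 35.08 million years.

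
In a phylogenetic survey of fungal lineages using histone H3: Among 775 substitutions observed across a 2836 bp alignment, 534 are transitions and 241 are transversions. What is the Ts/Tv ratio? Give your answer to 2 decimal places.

R = 534/241 = 2.215767… ≈ 2.22 (to 2 d.p.).

2.22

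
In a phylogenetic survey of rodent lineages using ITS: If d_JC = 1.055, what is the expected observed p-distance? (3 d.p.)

0.566

p = (3/4)(1 − e^(−4d/3)) = 0.75 × (1 − e^(-1.406667)) = 0.75 × (1 − 0.244958) = 0.566282.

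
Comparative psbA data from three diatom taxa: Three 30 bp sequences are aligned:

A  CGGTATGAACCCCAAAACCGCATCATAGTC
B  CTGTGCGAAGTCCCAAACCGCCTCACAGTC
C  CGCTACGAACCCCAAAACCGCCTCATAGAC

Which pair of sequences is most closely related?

A–B: 8/30 differ, p = 0.267, d = 0.330.
A–C: 4/30 differ, p = 0.133, d = 0.147.
B–C: 8/30 differ, p = 0.267, d = 0.330.
The smallest distance is between A and C.

A and C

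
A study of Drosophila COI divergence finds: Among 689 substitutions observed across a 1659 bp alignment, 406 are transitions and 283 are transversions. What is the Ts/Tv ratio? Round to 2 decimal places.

1.43

R = 406/283 = 1.434628… ≈ 1.43 (to 2 d.p.).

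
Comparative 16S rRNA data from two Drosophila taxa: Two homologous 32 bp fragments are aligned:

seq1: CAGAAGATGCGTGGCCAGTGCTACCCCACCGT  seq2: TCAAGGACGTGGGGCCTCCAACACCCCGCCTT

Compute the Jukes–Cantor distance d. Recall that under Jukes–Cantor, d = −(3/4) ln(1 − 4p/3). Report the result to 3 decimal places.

0.736

The sequences differ at 15 of 32 sites, so p = 15/32 = 0.46875.
d = −(3/4) ln(1 − 4p/3) = −0.75 ln(1 − 0.625) = −0.75 ln(0.375)
  = −0.75 × (-0.980829) = 0.735622 substitutions/site.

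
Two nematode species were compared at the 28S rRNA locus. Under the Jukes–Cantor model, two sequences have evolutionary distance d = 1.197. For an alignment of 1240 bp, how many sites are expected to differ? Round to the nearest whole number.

Invert JC69: p = (3/4)(1 − e^(−4d/3)) = 0.75 × (1 − e^(-1.596)) = 0.75 × (1 − 0.202706) = 0.597971.
Expected differing sites = pL ≈ 0.597971 × 1240 = 741.48404 ≈ 741.

741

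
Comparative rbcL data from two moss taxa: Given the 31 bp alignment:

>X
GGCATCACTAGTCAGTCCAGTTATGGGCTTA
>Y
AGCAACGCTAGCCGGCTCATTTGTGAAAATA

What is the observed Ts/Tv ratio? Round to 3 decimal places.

2.250

Transitions are A↔G and C↔T; transversions are all other mismatches.
Transitions: 9. Transversions: 4.
R = 9/4 = 2.250.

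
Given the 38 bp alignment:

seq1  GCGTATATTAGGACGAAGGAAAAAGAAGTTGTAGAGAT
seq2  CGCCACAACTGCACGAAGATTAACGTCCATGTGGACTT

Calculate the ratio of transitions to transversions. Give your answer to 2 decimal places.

0.33

Transitions are A↔G and C↔T; transversions are all other mismatches.
Transitions: 5. Transversions: 15.
R = 5/15 = 0.333333… ≈ 0.33 (to 2 d.p.).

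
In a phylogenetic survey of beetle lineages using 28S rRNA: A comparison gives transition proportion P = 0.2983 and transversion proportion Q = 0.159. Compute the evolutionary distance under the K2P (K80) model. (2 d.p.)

0.80

Under the Kimura two-parameter model, d = −½ ln(1 − 2P − Q) − ¼ ln(1 − 2Q).
1 − 2P − Q = 0.2444, giving −½ ln(0.2444) = 0.704475.
1 − 2Q = 0.682, giving −¼ ln(0.682) = 0.095681.
d = 0.704475 + 0.095681 = 0.800156.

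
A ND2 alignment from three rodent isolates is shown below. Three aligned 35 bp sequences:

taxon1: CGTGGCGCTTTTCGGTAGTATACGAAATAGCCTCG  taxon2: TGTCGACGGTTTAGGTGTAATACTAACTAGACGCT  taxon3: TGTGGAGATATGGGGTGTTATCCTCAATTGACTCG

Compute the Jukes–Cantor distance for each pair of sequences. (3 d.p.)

d(taxon1,taxon2) = 0.635, d(taxon1,taxon3) = 0.513, d(taxon2,taxon3) = 0.572

taxon1–taxon2: 15/35 sites differ → p ≈ 0.428571, d = −0.75 ln(1 − 0.571428) = 0.635472 ≈ 0.635.
taxon1–taxon3: 13/35 sites differ → p ≈ 0.371429, d = −0.75 ln(1 − 0.495239) = 0.512753 ≈ 0.513.
taxon2–taxon3: 14/35 sites differ → p = 0.4, d = −0.75 ln(1 − 0.533333) = 0.571605 ≈ 0.572.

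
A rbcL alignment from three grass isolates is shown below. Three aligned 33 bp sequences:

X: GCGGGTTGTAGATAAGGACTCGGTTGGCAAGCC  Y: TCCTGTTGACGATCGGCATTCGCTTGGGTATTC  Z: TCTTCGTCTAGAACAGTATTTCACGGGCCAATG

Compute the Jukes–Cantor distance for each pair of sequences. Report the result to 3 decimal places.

d(X,Y) = 0.625, d(X,Z) = 1.095, d(Y,Z) = 0.974

X–Y: 14/33 sites differ → p ≈ 0.424242, d = −0.75 ln(1 − 0.565656) = 0.625439 ≈ 0.625.
X–Z: 19/33 sites differ → p ≈ 0.575758, d = −0.75 ln(1 − 0.767677) = 1.094720 ≈ 1.095.
Y–Z: 18/33 sites differ → p ≈ 0.545455, d = −0.75 ln(1 − 0.727273) = 0.974463 ≈ 0.974.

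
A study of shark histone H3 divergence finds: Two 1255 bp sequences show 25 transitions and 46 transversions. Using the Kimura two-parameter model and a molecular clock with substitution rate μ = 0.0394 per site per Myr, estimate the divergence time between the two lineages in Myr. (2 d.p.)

0.75

P = 25/1255 ≈ 0.01992 and Q = 46/1255 ≈ 0.036653.
Under the Kimura two-parameter model, d = −½ ln(1 − 2P − Q) − ¼ ln(1 − 2Q).
1 − 2P − Q = 0.923507, giving −½ ln(0.923507) = 0.039788.
1 − 2Q = 0.926694, giving −¼ ln(0.926694) = 0.019033.
d = 0.039788 + 0.019033 = 0.058821.
Under a molecular clock d = 2μt, so t = d/(2μ) = 0.058821 / (2 × 0.0394) = 0.75 Myr.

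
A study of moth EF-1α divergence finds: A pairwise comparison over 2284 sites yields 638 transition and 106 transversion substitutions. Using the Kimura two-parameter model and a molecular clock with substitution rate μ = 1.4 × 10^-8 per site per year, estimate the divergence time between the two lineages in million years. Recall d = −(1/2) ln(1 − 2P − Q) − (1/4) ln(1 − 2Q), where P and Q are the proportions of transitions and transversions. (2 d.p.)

P = 638/2284 ≈ 0.279335 and Q = 106/2284 ≈ 0.04641.
Under the Kimura two-parameter model, d = −½ ln(1 − 2P − Q) − ¼ ln(1 − 2Q).
1 − 2P − Q = 0.39492, giving −½ ln(0.39492) = 0.464536.
1 − 2Q = 0.90718, giving −¼ ln(0.90718) = 0.024354.
d = 0.464536 + 0.024354 = 0.488890.
Under a molecular clock d = 2μt, so t = d/(2μ) = 0.488890 / (2 × 1.4 × 10^-8) = 17.46 million years.

17.46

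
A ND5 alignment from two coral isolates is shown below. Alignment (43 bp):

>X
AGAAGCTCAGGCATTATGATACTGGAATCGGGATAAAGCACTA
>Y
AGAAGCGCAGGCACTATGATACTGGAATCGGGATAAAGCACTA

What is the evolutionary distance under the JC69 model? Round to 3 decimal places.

The sequences differ at 2 of 43 sites (7, 14), so p = 2/43 ≈ 0.046512.
d = −(3/4) ln(1 − 4p/3) = −0.75 ln(1 − 0.062016) = −0.75 ln(0.937984)
  = −0.75 × (-0.064022) = 0.048017 substitutions/site.

0.048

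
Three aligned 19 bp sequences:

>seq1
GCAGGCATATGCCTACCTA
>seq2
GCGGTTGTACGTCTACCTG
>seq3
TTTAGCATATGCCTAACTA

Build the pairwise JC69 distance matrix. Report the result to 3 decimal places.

seq1–seq2: 7/19 sites differ → p ≈ 0.368421, d = −0.75 ln(1 − 0.491228) = 0.506816 ≈ 0.507.
seq1–seq3: 5/19 sites differ → p ≈ 0.263158, d = −0.75 ln(1 − 0.350877) = 0.324100 ≈ 0.324.
seq2–seq3: 11/19 sites differ → p ≈ 0.578947, d = −0.75 ln(1 − 0.771929) = 1.108574 ≈ 1.109.

d(seq1,seq2) = 0.507, d(seq1,seq3) = 0.324, d(seq2,seq3) = 1.109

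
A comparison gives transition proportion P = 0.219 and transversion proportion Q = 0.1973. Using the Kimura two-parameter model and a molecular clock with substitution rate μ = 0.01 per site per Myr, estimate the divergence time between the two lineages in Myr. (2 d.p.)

31.49

Under the Kimura two-parameter model, d = −½ ln(1 − 2P − Q) − ¼ ln(1 − 2Q).
1 − 2P − Q = 0.3647, giving −½ ln(0.3647) = 0.504340.
1 − 2Q = 0.6054, giving −¼ ln(0.6054) = 0.125466.
d = 0.504340 + 0.125466 = 0.629806.
Under a molecular clock d = 2μt, so t = d/(2μ) = 0.629806 / (2 × 0.01) = 31.49 Myr.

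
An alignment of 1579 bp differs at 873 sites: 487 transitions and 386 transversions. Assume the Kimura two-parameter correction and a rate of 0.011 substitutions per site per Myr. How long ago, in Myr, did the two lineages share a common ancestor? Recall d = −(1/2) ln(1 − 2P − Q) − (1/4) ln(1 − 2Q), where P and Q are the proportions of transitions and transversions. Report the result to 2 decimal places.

52.52

P = 487/1579 ≈ 0.308423 and Q = 386/1579 ≈ 0.244459.
Under the Kimura two-parameter model, d = −½ ln(1 − 2P − Q) − ¼ ln(1 − 2Q).
1 − 2P − Q = 0.138695, giving −½ ln(0.138695) = 0.987739.
1 − 2Q = 0.511082, giving −¼ ln(0.511082) = 0.167806.
d = 0.987739 + 0.167806 = 1.155545.
Under a molecular clock d = 2μt, so t = d/(2μ) = 1.155545 / (2 × 0.011) = 52.52 Myr.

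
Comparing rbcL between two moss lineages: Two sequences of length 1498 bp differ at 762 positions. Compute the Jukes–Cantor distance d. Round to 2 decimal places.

0.85

p = 762/1498 ≈ 0.508678.
d = −(3/4) ln(1 − 4p/3) = −0.75 ln(1 − 0.678237) = −0.75 ln(0.321763)
  = −0.75 × (-1.133940) = 0.850455 substitutions/site.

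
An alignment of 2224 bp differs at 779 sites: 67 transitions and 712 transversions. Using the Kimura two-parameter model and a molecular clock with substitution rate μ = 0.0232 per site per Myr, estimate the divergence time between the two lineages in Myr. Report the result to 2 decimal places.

P = 67/2224 ≈ 0.030126 and Q = 712/2224 ≈ 0.320144.
Under the Kimura two-parameter model, d = −½ ln(1 − 2P − Q) − ¼ ln(1 − 2Q).
1 − 2P − Q = 0.619604, giving −½ ln(0.619604) = 0.239337.
1 − 2Q = 0.359712, giving −¼ ln(0.359712) = 0.255613.
d = 0.239337 + 0.255613 = 0.494950.
Under a molecular clock d = 2μt, so t = d/(2μ) = 0.494950 / (2 × 0.0232) = 10.67 Myr.

10.67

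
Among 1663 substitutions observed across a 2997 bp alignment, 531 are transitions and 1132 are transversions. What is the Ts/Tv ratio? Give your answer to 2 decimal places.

0.47

R = 531/1132 = 0.469081… ≈ 0.47 (to 2 d.p.).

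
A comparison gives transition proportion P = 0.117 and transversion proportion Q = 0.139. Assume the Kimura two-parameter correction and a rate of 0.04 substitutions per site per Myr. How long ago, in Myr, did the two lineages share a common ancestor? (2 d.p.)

Under the Kimura two-parameter model, d = −½ ln(1 − 2P − Q) − ¼ ln(1 − 2Q).
1 − 2P − Q = 0.627, giving −½ ln(0.627) = 0.233404.
1 − 2Q = 0.722, giving −¼ ln(0.722) = 0.081433.
d = 0.233404 + 0.081433 = 0.314837.
Under a molecular clock d = 2μt, so t = d/(2μ) = 0.314837 / (2 × 0.04) = 3.94 Myr.

3.94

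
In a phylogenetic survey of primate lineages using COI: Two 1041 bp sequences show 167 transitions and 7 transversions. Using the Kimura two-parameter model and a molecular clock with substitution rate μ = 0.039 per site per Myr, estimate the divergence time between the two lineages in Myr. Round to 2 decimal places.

2.59

P = 167/1041 ≈ 0.160423 and Q = 7/1041 ≈ 0.006724.
Under the Kimura two-parameter model, d = −½ ln(1 − 2P − Q) − ¼ ln(1 − 2Q).
1 − 2P − Q = 0.67243, giving −½ ln(0.67243) = 0.198429.
1 − 2Q = 0.986552, giving −¼ ln(0.986552) = 0.003385.
d = 0.198429 + 0.003385 = 0.201814.
Under a molecular clock d = 2μt, so t = d/(2μ) = 0.201814 / (2 × 0.039) = 2.59 Myr.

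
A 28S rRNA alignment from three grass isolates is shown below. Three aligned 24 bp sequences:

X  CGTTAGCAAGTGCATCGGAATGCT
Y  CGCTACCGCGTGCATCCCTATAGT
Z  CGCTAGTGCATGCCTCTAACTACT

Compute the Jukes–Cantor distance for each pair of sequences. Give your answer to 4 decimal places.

X–Y: 9/24 sites differ → p = 0.375, d = −0.75 ln(1 − 0.5) = 0.519860 ≈ 0.5199.
X–Z: 10/24 sites differ → p ≈ 0.416667, d = −0.75 ln(1 − 0.555556) = 0.608198 ≈ 0.6082.
Y–Z: 9/24 sites differ → p = 0.375, d = −0.75 ln(1 − 0.5) = 0.519860 ≈ 0.5199.

d(X,Y) = 0.5199, d(X,Z) = 0.6082, d(Y,Z) = 0.5199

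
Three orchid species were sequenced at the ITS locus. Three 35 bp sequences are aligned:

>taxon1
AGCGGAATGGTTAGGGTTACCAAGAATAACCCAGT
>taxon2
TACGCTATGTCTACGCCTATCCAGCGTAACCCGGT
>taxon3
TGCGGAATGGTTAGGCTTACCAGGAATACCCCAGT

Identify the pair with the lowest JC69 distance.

taxon1 and taxon3

taxon1–taxon2: 14/35 differ, p = 0.400, d = 0.572.
taxon1–taxon3: 4/35 differ, p = 0.114, d = 0.124.
taxon2–taxon3: 14/35 differ, p = 0.400, d = 0.572.
The smallest distance is between taxon1 and taxon3.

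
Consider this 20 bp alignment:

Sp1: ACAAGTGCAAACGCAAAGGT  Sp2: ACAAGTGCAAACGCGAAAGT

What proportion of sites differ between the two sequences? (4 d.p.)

The sequences differ at 2 of 20 positions (sites 15, 18).
p = 2/20 = 0.1000.

0.1000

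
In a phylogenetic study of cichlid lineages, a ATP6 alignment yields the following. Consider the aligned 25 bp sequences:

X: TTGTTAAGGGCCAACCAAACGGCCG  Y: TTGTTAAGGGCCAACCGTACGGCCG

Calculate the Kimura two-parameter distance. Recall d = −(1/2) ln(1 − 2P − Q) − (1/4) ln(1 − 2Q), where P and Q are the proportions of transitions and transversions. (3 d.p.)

0.085

Of 25 sites, 1 differences are transitions and 1 are transversions, so P = 1/25 = 0.04 and Q = 1/25 = 0.04.
Under the Kimura two-parameter model, d = −½ ln(1 − 2P − Q) − ¼ ln(1 − 2Q).
1 − 2P − Q = 0.88, giving −½ ln(0.88) = 0.063917.
1 − 2Q = 0.92, giving −¼ ln(0.92) = 0.020845.
d = 0.063917 + 0.020845 = 0.084762.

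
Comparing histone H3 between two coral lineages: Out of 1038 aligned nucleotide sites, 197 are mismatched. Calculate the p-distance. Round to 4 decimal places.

0.1898

p = 197/1038 = 0.189788… ≈ 0.1898 (to 4 d.p.).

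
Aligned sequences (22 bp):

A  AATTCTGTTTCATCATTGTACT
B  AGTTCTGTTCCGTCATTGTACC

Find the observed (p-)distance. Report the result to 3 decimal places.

The sequences differ at 4 of 22 positions (sites 2, 10, 12, 22).
p = 4/22 = 0.181818… ≈ 0.182 (to 3 d.p.).

0.182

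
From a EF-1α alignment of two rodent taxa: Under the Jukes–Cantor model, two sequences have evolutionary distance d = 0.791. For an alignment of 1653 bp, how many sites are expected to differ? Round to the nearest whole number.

808

Invert JC69: p = (3/4)(1 − e^(−4d/3)) = 0.75 × (1 − e^(-1.054667)) = 0.75 × (1 − 0.348308) = 0.488769.
Expected differing sites = pL ≈ 0.488769 × 1653 = 807.935157 ≈ 808.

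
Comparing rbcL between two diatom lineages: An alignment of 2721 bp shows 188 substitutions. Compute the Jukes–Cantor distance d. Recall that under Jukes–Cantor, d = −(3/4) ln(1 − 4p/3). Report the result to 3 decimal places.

0.072

p = 188/2721 ≈ 0.069092.
d = −(3/4) ln(1 − 4p/3) = −0.75 ln(1 − 0.092123) = −0.75 ln(0.907877)
  = −0.75 × (-0.096646) = 0.072485 substitutions/site.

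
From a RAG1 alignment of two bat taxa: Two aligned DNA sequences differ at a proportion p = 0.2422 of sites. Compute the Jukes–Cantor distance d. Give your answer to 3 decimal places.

d = −(3/4) ln(1 − 4p/3) = −0.75 ln(1 − 0.322933) = −0.75 ln(0.677067)
  = −0.75 × (-0.389985) = 0.292489 substitutions/site.

0.292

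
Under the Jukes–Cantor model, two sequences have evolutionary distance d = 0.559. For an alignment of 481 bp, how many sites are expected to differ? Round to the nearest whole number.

Invert JC69: p = (3/4)(1 − e^(−4d/3)) = 0.75 × (1 − e^(-0.745333)) = 0.75 × (1 − 0.474576) = 0.394068.
Expected differing sites = pL ≈ 0.394068 × 481 = 189.546708 ≈ 190.

190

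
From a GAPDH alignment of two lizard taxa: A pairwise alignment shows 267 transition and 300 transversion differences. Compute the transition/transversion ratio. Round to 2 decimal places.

0.89

R = 267/300 = 0.89.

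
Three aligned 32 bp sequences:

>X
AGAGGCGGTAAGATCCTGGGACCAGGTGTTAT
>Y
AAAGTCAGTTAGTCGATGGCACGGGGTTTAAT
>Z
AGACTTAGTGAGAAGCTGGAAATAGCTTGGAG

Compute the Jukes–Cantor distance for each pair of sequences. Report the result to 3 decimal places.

d(X,Y) = 0.585, d(X,Z) = 0.736, d(Y,Z) = 0.736

X–Y: 13/32 sites differ → p = 0.40625, d = −0.75 ln(1 − 0.541667) = 0.585119 ≈ 0.585.
X–Z: 15/32 sites differ → p = 0.46875, d = −0.75 ln(1 − 0.625) = 0.735622 ≈ 0.736.
Y–Z: 15/32 sites differ → p = 0.46875, d = −0.75 ln(1 − 0.625) = 0.735622 ≈ 0.736.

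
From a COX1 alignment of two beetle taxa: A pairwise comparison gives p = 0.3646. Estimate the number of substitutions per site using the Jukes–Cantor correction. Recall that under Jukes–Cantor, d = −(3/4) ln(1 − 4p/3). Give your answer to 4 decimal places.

d = −(3/4) ln(1 − 4p/3) = −0.75 ln(1 − 0.486133) = −0.75 ln(0.513867)
  = −0.75 × (-0.665791) = 0.499343 substitutions/site.

0.4993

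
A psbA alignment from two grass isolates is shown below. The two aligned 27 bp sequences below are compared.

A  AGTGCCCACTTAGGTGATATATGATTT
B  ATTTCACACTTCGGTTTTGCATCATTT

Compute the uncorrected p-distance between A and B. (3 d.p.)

0.333

The sequences differ at 9 of 27 positions (sites 2, 4, 6, 12, 16, 17, 19, 20, 23).
p = 9/27 = 0.333333… ≈ 0.333 (to 3 d.p.).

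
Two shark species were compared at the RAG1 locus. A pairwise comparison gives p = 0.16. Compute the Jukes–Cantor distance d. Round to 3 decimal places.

d = −(3/4) ln(1 − 4p/3) = −0.75 ln(1 − 0.213333) = −0.75 ln(0.786667)
  = −0.75 × (-0.239950) = 0.179963 substitutions/site.

0.180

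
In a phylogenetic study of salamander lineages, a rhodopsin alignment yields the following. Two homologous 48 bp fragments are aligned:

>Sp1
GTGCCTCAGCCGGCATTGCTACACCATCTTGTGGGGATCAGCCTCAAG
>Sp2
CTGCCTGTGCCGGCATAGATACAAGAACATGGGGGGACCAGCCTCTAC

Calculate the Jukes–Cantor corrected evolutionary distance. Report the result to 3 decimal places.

The sequences differ at 13 of 48 sites, so p = 13/48 ≈ 0.270833.
d = −(3/4) ln(1 − 4p/3) = −0.75 ln(1 − 0.361111) = −0.75 ln(0.638889)
  = −0.75 × (-0.448025) = 0.336019 substitutions/site.

0.336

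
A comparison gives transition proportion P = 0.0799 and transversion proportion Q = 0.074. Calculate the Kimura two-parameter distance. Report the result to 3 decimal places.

Under the Kimura two-parameter model, d = −½ ln(1 − 2P − Q) − ¼ ln(1 − 2Q).
1 − 2P − Q = 0.7662, giving −½ ln(0.7662) = 0.133156.
1 − 2Q = 0.852, giving −¼ ln(0.852) = 0.040042.
d = 0.133156 + 0.040042 = 0.173198.

0.173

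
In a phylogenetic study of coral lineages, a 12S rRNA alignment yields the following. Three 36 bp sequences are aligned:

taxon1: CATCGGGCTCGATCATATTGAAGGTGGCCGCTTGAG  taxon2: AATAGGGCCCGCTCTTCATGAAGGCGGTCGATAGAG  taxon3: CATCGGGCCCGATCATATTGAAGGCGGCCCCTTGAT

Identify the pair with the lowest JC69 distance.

taxon1 and taxon3

taxon1–taxon2: 11/36 differ, p = 0.306, d = 0.392.
taxon1–taxon3: 4/36 differ, p = 0.111, d = 0.120.
taxon2–taxon3: 11/36 differ, p = 0.306, d = 0.392.
The smallest distance is between taxon1 and taxon3.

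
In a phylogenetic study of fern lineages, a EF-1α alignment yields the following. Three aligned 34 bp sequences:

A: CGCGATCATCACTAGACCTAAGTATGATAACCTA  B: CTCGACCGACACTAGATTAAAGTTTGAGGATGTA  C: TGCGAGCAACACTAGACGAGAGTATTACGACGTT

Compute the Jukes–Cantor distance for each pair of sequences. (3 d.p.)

d(A,B) = 0.477, d(A,C) = 0.423, d(B,C) = 0.477

A–B: 12/34 sites differ → p ≈ 0.352941, d = −0.75 ln(1 − 0.470588) = 0.476991 ≈ 0.477.
A–C: 11/34 sites differ → p ≈ 0.323529, d = −0.75 ln(1 − 0.431372) = 0.423397 ≈ 0.423.
B–C: 12/34 sites differ → p ≈ 0.352941, d = −0.75 ln(1 − 0.470588) = 0.476991 ≈ 0.477.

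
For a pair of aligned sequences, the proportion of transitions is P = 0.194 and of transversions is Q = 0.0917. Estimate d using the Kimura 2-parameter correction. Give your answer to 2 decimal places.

0.38

Under the Kimura two-parameter model, d = −½ ln(1 − 2P − Q) − ¼ ln(1 − 2Q).
1 − 2P − Q = 0.5203, giving −½ ln(0.5203) = 0.326675.
1 − 2Q = 0.8166, giving −¼ ln(0.8166) = 0.050651.
d = 0.326675 + 0.050651 = 0.377326.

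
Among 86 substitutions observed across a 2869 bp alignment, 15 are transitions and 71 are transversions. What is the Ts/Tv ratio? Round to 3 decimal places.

0.211

R = 15/71 = 0.211267… ≈ 0.211 (to 3 d.p.).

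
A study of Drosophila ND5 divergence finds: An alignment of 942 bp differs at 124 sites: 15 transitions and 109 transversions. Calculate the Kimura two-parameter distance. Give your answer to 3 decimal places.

0.146

P = 15/942 ≈ 0.015924 and Q = 109/942 ≈ 0.115711.
Under the Kimura two-parameter model, d = −½ ln(1 − 2P − Q) − ¼ ln(1 − 2Q).
1 − 2P − Q = 0.852441, giving −½ ln(0.852441) = 0.079826.
1 − 2Q = 0.768578, giving −¼ ln(0.768578) = 0.065803.
d = 0.079826 + 0.065803 = 0.145629.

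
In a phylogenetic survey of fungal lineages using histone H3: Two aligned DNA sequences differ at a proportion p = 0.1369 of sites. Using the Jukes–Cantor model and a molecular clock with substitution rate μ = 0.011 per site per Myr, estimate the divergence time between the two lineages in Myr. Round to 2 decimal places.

d = −(3/4) ln(1 − 4p/3) = −0.75 ln(1 − 0.182533) = −0.75 ln(0.817467)
  = −0.75 × (-0.201545) = 0.151159 substitutions/site.
Under a molecular clock d = 2μt, so t = d/(2μ) = 0.151159 / (2 × 0.011) = 6.87 Myr.

6.87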